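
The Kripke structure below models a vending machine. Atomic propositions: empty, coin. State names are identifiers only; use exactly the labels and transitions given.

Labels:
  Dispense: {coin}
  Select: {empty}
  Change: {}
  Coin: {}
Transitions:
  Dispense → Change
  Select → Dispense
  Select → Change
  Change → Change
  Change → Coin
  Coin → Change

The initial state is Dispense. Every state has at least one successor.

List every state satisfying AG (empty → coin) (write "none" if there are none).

States satisfying empty → coin: {Dispense, Change, Coin}.
States satisfying AG (empty → coin): {Dispense, Change, Coin}.

{Dispense, Change, Coin}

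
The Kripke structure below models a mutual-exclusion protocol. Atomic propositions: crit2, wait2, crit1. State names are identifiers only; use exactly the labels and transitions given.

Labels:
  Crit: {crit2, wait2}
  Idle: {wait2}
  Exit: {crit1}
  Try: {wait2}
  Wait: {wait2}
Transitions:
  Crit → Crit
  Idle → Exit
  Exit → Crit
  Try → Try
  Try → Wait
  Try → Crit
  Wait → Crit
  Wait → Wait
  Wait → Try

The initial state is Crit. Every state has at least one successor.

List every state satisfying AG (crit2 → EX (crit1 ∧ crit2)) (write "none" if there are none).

none

States satisfying crit2 → EX (crit1 ∧ crit2): {Idle, Exit, Try, Wait}.
States satisfying AG (crit2 → EX (crit1 ∧ crit2)): ∅.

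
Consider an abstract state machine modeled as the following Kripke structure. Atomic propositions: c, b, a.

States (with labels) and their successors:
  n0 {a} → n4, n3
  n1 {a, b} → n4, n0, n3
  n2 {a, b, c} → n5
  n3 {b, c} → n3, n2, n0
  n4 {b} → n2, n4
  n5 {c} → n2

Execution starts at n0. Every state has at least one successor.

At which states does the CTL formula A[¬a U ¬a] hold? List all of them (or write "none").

{n3, n4, n5}

States satisfying ¬a: {n3, n4, n5}.
States satisfying A[¬a U ¬a]: {n3, n4, n5}.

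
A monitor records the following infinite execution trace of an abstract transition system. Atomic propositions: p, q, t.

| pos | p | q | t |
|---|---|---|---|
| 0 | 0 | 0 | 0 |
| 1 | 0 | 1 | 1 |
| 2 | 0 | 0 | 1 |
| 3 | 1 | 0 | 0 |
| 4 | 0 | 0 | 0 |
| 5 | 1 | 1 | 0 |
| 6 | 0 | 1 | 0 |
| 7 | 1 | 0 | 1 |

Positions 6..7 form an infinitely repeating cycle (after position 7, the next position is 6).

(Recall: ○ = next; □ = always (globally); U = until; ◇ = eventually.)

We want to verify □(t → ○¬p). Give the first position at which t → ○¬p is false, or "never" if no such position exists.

Check t → ○¬p at each position in order: 0 ✓, 1 ✓.
At position 2 the labels are {t} and the next position 3 has {p}, so t → ○¬p is false there. This is the first violation.

2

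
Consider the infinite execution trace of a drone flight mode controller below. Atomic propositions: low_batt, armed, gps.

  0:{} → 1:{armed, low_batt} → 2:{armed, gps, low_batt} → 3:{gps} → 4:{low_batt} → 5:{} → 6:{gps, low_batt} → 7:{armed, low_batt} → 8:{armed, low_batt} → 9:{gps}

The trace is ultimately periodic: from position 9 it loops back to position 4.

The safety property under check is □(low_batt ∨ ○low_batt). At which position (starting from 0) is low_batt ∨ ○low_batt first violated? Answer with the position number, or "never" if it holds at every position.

never

low_batt ∨ ○low_batt holds at every position 0..9, and those are all the positions the trace ever visits, so the invariant □(low_batt ∨ ○low_batt) is never violated.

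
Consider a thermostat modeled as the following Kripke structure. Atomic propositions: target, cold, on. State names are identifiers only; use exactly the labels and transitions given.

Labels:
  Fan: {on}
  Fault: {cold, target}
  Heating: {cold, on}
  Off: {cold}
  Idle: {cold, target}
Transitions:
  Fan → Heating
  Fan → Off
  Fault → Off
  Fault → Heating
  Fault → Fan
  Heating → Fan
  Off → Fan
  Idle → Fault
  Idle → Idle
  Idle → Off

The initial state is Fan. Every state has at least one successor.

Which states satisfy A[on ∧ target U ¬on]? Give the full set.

States satisfying on ∧ target: ∅.
States satisfying ¬on: {Fault, Off, Idle}.
States satisfying A[on ∧ target U ¬on]: {Fault, Off, Idle}.

{Fault, Off, Idle}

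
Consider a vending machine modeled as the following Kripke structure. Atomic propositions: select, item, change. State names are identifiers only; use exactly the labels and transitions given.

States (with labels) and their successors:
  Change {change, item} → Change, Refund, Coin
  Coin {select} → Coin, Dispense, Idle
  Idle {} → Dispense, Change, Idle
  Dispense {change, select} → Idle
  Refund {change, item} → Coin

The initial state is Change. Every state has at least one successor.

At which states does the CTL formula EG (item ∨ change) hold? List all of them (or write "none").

States satisfying item ∨ change: {Change, Dispense, Refund}.
States satisfying EG (item ∨ change): {Change}.

{Change}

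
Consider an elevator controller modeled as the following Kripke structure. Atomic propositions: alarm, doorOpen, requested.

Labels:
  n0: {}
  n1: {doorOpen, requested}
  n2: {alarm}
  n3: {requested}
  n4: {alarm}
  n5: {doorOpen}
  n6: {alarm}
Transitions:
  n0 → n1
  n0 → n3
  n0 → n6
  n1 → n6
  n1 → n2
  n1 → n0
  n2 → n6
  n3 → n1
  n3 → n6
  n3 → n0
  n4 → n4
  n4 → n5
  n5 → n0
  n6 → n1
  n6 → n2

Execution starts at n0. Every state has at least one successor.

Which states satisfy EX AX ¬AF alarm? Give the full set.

States satisfying AX ¬AF alarm: {n5}.
States satisfying EX AX ¬AF alarm: {n4}.

{n4}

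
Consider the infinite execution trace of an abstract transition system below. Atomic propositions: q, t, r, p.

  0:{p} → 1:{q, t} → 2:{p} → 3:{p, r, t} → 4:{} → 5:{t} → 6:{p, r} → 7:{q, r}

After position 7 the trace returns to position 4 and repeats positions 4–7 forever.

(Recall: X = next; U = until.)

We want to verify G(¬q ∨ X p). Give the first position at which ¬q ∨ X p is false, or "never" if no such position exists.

Check ¬q ∨ X p at each position in order: 0 ✓, 1 ✓, 2 ✓, 3 ✓, 4 ✓, 5 ✓, 6 ✓.
At position 7 the labels are {q, r} and the next position 4 has {}, so ¬q ∨ X p is false there. This is the first violation.

7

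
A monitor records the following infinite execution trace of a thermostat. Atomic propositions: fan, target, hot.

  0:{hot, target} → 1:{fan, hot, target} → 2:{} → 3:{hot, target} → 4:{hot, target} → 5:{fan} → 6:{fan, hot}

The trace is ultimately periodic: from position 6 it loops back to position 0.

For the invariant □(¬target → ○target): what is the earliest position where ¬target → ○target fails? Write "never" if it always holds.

Check ¬target → ○target at each position in order: 0 ✓, 1 ✓, 2 ✓, 3 ✓, 4 ✓.
At position 5 the labels are {fan} and the next position 6 has {fan, hot}, so ¬target → ○target is false there. This is the first violation.

5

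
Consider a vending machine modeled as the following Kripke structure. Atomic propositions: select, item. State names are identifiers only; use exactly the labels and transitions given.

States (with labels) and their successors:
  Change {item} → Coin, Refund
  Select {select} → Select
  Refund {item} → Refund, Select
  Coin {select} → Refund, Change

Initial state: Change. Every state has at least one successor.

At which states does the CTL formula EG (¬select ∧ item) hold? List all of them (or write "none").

{Change, Refund}

States satisfying ¬select ∧ item: {Change, Refund}.
States satisfying EG (¬select ∧ item): {Change, Refund}.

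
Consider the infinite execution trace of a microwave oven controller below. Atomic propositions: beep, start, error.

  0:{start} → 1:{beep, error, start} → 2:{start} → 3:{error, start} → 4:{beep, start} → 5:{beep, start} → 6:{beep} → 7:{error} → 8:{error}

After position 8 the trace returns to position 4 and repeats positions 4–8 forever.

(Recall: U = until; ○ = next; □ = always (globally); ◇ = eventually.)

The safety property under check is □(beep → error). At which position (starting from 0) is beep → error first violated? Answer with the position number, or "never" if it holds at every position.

Check beep → error at each position in order: 0 ✓, 1 ✓, 2 ✓, 3 ✓.
At position 4 the labels are {beep, start}, so beep → error is false there. This is the first violation.

4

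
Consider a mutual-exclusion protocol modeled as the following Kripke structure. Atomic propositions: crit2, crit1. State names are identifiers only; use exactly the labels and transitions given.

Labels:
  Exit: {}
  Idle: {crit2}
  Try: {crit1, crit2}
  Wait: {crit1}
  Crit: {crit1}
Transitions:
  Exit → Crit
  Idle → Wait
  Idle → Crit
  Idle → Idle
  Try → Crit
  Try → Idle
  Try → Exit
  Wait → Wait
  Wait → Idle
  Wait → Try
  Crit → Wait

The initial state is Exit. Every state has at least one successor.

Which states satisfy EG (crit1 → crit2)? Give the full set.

{Idle, Try}

States satisfying crit1 → crit2: {Exit, Idle, Try}.
States satisfying EG (crit1 → crit2): {Idle, Try}.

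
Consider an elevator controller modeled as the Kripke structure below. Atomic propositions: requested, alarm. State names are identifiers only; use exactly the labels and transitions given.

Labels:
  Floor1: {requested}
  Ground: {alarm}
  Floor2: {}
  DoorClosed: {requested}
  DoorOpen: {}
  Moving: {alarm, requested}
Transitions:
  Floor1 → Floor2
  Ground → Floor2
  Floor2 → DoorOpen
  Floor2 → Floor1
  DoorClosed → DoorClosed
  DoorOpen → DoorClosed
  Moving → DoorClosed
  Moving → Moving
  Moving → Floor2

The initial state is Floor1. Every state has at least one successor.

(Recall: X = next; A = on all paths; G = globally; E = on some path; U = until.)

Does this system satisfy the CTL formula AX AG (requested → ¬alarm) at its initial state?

Satisfied

States satisfying AG (requested → ¬alarm): {Floor1, Ground, Floor2, DoorClosed, DoorOpen}.
States satisfying AX AG (requested → ¬alarm): {Floor1, Ground, Floor2, DoorClosed, DoorOpen}.
Floor1 ∈ Sat(AX AG (requested → ¬alarm)).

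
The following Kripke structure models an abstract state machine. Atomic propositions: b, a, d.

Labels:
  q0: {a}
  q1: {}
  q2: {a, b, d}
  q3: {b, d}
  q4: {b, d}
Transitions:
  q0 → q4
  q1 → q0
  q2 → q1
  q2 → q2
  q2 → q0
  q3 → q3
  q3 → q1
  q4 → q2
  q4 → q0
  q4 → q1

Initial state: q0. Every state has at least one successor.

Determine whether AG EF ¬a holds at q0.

Satisfied

States satisfying EF ¬a: {q0, q1, q2, q3, q4}.
States satisfying AG EF ¬a: {q0, q1, q2, q3, q4}.
Every state reachable from q0 satisfies EF ¬a.
q0 ∈ Sat(AG EF ¬a).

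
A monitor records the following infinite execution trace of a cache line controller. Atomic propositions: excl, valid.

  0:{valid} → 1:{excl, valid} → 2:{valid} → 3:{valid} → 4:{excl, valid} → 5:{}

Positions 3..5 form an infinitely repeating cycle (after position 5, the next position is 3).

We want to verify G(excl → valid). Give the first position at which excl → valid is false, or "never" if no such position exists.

excl → valid holds at every position 0..5, and those are all the positions the trace ever visits, so the invariant G(excl → valid) is never violated.

never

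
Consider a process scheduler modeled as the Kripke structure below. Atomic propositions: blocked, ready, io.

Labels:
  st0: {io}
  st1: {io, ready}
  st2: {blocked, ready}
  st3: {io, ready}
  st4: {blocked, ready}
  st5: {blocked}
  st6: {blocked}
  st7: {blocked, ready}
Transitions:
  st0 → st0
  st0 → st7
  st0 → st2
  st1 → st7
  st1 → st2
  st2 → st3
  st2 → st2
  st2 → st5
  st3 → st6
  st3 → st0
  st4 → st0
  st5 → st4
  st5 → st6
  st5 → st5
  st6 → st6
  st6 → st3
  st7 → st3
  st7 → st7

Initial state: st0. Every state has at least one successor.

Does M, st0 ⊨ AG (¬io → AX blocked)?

States satisfying ¬io → AX blocked: {st0, st1, st3, st5}.
States satisfying AG (¬io → AX blocked): ∅.
st2 is reachable from st0 and violates ¬io → AX blocked, so AG fails at st0.
st0 ∉ Sat(AG (¬io → AX blocked)).

Violated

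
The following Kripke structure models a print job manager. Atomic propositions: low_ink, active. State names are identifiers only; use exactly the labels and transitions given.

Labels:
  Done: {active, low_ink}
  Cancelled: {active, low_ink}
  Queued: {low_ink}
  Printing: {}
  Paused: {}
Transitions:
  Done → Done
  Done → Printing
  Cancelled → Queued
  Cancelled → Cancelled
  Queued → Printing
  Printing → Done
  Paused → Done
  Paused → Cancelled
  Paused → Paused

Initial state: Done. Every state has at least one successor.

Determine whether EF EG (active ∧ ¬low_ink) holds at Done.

States satisfying EG (active ∧ ¬low_ink): ∅.
States satisfying EF EG (active ∧ ¬low_ink): ∅.
No suitable path/successor from Done witnesses the formula.
Done ∉ Sat(EF EG (active ∧ ¬low_ink)).

No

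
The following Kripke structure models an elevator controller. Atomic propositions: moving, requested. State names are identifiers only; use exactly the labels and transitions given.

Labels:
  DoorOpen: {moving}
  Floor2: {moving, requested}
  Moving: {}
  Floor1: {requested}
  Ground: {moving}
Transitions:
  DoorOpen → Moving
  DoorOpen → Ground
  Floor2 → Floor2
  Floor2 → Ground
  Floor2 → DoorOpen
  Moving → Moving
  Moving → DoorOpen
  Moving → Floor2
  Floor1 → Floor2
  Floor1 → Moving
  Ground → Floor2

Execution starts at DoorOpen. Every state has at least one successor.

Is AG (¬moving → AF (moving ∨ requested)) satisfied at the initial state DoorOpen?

No

States satisfying ¬moving → AF (moving ∨ requested): {DoorOpen, Floor2, Floor1, Ground}.
States satisfying AG (¬moving → AF (moving ∨ requested)): ∅.
Moving is reachable from DoorOpen and violates ¬moving → AF (moving ∨ requested), so AG fails at DoorOpen.
DoorOpen ∉ Sat(AG (¬moving → AF (moving ∨ requested))).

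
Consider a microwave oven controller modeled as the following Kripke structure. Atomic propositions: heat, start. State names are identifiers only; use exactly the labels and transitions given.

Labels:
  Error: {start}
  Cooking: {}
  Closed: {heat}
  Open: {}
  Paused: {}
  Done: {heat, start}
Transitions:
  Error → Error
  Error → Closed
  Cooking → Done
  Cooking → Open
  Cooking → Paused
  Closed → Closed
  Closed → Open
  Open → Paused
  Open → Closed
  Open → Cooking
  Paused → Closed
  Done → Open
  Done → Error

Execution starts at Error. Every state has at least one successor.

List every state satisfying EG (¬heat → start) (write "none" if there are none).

{Error, Closed, Done}

States satisfying ¬heat → start: {Error, Closed, Done}.
States satisfying EG (¬heat → start): {Error, Closed, Done}.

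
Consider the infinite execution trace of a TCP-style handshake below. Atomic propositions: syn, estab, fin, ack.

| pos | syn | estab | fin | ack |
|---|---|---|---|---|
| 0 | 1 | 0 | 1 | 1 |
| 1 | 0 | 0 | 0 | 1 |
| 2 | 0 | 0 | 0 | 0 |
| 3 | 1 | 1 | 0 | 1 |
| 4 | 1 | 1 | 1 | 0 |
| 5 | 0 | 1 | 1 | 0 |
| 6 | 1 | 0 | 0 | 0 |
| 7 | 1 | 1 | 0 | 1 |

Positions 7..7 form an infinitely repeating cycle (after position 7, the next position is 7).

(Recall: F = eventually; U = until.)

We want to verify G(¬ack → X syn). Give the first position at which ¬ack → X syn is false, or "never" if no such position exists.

4

Check ¬ack → X syn at each position in order: 0 ✓, 1 ✓, 2 ✓, 3 ✓.
At position 4 the labels are {estab, fin, syn} and the next position 5 has {estab, fin}, so ¬ack → X syn is false there. This is the first violation.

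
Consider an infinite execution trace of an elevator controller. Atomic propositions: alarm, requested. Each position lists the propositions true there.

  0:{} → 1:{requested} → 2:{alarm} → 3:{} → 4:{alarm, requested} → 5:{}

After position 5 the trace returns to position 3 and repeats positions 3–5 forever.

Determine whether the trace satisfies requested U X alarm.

Walking from position 0: at position 0, X alarm has not yet held and requested fails, so requested U X alarm is false.

Violated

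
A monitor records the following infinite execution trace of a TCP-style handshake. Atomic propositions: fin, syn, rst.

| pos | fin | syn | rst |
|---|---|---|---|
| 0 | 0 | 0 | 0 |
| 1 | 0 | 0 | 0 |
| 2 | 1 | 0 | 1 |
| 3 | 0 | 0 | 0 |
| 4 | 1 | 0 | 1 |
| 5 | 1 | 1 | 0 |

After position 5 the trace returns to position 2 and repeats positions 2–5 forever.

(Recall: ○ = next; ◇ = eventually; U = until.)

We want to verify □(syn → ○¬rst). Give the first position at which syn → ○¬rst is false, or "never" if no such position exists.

Check syn → ○¬rst at each position in order: 0 ✓, 1 ✓, 2 ✓, 3 ✓, 4 ✓.
At position 5 the labels are {fin, syn} and the next position 2 has {fin, rst}, so syn → ○¬rst is false there. This is the first violation.

5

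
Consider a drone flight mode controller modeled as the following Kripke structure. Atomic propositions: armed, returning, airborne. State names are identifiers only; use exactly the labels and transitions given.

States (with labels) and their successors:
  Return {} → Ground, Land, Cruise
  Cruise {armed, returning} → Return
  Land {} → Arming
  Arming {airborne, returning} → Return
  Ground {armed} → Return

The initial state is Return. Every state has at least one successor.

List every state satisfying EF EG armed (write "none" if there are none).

none

States satisfying EG armed: ∅.
States satisfying EF EG armed: ∅.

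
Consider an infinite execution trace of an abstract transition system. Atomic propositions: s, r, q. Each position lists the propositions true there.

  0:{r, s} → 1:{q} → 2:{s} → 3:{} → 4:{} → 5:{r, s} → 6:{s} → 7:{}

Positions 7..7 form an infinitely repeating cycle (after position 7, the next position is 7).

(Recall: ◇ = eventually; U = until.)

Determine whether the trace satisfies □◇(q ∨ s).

◇(q ∨ s) must hold at every position from 0 onward. It fails at position 7, so □◇(q ∨ s) is false.

Violated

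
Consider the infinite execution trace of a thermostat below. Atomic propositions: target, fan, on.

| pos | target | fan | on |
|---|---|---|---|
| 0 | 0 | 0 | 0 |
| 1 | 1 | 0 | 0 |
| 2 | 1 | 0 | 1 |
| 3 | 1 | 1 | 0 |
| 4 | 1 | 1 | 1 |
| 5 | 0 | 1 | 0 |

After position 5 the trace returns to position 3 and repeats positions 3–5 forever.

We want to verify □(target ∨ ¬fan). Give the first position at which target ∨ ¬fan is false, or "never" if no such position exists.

Check target ∨ ¬fan at each position in order: 0 ✓, 1 ✓, 2 ✓, 3 ✓, 4 ✓.
At position 5 the labels are {fan}, so target ∨ ¬fan is false there. This is the first violation.

5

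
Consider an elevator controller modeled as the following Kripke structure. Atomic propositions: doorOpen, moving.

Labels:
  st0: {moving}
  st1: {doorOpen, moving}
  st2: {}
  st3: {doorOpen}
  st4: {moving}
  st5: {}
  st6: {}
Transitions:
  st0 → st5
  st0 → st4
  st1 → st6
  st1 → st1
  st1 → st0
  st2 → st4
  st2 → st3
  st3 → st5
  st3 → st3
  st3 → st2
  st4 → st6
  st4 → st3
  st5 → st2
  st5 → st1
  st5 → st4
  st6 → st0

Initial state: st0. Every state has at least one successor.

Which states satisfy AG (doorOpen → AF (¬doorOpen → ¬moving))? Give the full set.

{st0, st1, st2, st3, st4, st5, st6}

States satisfying doorOpen → AF (¬doorOpen → ¬moving): {st0, st1, st2, st3, st4, st5, st6}.
States satisfying AG (doorOpen → AF (¬doorOpen → ¬moving)): {st0, st1, st2, st3, st4, st5, st6}.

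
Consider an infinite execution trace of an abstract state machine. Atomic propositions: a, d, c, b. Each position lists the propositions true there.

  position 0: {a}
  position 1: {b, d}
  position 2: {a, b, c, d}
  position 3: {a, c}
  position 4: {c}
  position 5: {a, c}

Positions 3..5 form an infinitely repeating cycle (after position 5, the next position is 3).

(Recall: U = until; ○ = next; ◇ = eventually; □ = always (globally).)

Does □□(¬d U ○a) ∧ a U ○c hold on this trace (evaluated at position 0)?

Satisfied

□(¬d U ○a) holds at every position 0..5, and those are all positions ever visited, so □□(¬d U ○a) holds.
Walking from position 0: ○c first holds at position 1, and a holds at every earlier position along the way, so a U ○c holds.
At position 0: □□(¬d U ○a) is true; a U ○c is true; so □□(¬d U ○a) ∧ a U ○c is true.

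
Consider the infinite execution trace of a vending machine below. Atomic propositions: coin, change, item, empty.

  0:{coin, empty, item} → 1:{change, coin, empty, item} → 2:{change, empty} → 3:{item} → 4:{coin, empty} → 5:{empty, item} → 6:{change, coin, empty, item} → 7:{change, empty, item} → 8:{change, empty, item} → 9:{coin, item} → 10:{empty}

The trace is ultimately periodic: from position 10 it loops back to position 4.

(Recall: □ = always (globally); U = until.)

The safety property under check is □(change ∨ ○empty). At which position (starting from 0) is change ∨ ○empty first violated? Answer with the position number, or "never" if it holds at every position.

change ∨ ○empty holds at every position 0..10, and those are all the positions the trace ever visits, so the invariant □(change ∨ ○empty) is never violated.

never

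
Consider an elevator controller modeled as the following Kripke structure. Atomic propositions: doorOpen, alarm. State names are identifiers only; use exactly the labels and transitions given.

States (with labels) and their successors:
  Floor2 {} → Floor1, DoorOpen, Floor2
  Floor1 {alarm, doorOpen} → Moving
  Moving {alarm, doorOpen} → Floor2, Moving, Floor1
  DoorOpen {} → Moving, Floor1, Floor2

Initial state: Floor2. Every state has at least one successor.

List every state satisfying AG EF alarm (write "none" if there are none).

{Floor2, Floor1, Moving, DoorOpen}

States satisfying EF alarm: {Floor2, Floor1, Moving, DoorOpen}.
States satisfying AG EF alarm: {Floor2, Floor1, Moving, DoorOpen}.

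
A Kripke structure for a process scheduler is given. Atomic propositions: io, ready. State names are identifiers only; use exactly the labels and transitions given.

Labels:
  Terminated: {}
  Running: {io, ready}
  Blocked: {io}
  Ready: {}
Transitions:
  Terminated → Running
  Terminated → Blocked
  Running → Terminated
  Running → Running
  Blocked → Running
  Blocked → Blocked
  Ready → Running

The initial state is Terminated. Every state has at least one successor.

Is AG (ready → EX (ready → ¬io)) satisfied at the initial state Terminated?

Satisfied

States satisfying ready → EX (ready → ¬io): {Terminated, Running, Blocked, Ready}.
States satisfying AG (ready → EX (ready → ¬io)): {Terminated, Running, Blocked, Ready}.
Every state reachable from Terminated satisfies ready → EX (ready → ¬io).
Terminated ∈ Sat(AG (ready → EX (ready → ¬io))).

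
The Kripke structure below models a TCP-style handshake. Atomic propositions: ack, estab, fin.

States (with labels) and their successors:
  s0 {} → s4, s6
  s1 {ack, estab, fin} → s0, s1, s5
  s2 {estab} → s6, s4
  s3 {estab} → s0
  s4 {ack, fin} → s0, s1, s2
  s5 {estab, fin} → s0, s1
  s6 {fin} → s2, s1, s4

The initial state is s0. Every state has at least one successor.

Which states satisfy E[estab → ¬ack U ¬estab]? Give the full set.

States satisfying estab → ¬ack: {s0, s2, s3, s4, s5, s6}.
States satisfying ¬estab: {s0, s4, s6}.
States satisfying E[estab → ¬ack U ¬estab]: {s0, s2, s3, s4, s5, s6}.

{s0, s2, s3, s4, s5, s6}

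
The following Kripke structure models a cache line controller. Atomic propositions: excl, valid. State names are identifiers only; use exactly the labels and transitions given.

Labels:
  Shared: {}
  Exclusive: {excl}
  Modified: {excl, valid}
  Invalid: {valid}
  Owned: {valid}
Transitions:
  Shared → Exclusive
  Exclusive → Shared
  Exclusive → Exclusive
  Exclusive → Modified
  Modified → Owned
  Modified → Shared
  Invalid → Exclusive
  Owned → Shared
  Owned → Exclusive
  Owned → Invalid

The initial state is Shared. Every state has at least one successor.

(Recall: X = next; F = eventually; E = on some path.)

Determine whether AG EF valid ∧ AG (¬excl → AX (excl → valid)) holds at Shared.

Violated

States satisfying EF valid: {Shared, Exclusive, Modified, Invalid, Owned}.
States satisfying AG EF valid: {Shared, Exclusive, Modified, Invalid, Owned}.
States satisfying ¬excl → AX (excl → valid): {Exclusive, Modified}.
States satisfying AG (¬excl → AX (excl → valid)): ∅.
States satisfying AG EF valid ∧ AG (¬excl → AX (excl → valid)): ∅.
Shared ∉ Sat(AG EF valid ∧ AG (¬excl → AX (excl → valid))).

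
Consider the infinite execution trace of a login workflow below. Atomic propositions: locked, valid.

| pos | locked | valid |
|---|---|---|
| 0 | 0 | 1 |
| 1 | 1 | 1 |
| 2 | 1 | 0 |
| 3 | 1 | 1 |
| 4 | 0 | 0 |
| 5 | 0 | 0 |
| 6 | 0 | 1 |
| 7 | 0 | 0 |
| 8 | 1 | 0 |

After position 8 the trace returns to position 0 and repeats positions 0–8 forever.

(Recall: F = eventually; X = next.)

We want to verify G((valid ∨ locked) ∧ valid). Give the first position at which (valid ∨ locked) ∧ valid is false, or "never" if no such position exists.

2

Check (valid ∨ locked) ∧ valid at each position in order: 0 ✓, 1 ✓.
At position 2 the labels are {locked}, so (valid ∨ locked) ∧ valid is false there. This is the first violation.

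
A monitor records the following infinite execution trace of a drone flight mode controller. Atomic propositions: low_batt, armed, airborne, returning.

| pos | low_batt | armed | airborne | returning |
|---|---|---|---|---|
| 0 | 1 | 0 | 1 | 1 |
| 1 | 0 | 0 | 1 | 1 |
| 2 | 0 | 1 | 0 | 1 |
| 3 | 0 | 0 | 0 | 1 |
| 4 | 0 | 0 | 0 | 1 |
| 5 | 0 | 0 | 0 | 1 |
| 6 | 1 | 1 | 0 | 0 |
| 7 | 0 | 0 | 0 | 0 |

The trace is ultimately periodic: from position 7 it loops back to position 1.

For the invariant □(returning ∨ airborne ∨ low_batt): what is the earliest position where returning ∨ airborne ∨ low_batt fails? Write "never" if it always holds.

7

Check returning ∨ airborne ∨ low_batt at each position in order: 0 ✓, 1 ✓, 2 ✓, 3 ✓, 4 ✓, 5 ✓, 6 ✓.
At position 7 the labels are {}, so returning ∨ airborne ∨ low_batt is false there. This is the first violation.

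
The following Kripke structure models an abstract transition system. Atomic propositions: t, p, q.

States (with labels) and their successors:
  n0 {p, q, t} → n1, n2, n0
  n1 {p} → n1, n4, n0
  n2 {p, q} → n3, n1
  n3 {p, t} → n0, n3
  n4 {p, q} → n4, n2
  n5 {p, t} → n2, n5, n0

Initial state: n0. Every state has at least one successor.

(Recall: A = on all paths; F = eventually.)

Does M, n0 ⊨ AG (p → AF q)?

Violated

States satisfying p → AF q: {n0, n2, n4}.
States satisfying AG (p → AF q): ∅.
n1 is reachable from n0 and violates p → AF q, so AG fails at n0.
n0 ∉ Sat(AG (p → AF q)).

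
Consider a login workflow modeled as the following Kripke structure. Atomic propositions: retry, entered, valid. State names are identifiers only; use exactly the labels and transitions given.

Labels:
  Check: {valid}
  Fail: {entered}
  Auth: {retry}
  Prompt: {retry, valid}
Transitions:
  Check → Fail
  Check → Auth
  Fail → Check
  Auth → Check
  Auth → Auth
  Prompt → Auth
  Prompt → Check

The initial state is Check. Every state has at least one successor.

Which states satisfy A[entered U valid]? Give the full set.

States satisfying entered: {Fail}.
States satisfying valid: {Check, Prompt}.
States satisfying A[entered U valid]: {Check, Fail, Prompt}.

{Check, Fail, Prompt}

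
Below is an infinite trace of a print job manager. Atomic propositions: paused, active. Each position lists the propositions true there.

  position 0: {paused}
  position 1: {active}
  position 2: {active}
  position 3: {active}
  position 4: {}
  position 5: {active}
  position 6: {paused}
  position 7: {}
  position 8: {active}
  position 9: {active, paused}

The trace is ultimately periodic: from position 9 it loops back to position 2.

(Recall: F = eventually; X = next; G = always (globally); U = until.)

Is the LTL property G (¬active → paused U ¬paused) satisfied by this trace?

¬active → paused U ¬paused holds at every position 0..9, and those are all positions ever visited, so G (¬active → paused U ¬paused) holds.
Positions where ¬active holds: 0, 4, 6, 7.
Check paused U ¬paused at each: 0→ok, 4→ok, 6→ok, 7→ok.

Holds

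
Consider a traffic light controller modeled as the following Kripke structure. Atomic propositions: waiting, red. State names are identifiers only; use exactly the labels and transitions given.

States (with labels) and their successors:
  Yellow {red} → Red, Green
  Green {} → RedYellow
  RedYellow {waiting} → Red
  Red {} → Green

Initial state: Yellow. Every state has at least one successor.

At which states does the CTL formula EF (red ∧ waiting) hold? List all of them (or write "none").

none

States satisfying red ∧ waiting: ∅.
States satisfying EF (red ∧ waiting): ∅.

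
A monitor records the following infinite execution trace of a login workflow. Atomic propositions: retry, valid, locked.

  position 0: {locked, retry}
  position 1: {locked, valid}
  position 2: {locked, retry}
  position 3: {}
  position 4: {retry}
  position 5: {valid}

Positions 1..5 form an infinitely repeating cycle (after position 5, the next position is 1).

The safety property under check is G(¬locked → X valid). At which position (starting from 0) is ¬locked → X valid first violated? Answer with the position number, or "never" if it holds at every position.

Check ¬locked → X valid at each position in order: 0 ✓, 1 ✓, 2 ✓.
At position 3 the labels are {} and the next position 4 has {retry}, so ¬locked → X valid is false there. This is the first violation.

3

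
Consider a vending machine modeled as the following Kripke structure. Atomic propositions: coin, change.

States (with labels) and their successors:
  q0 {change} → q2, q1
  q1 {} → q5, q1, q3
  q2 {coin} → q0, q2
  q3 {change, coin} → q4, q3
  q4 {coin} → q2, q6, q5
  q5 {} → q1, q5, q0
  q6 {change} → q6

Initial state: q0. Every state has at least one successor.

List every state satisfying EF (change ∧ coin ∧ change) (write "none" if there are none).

{q0, q1, q2, q3, q4, q5}

States satisfying change ∧ coin ∧ change: {q3}.
States satisfying EF (change ∧ coin ∧ change): {q0, q1, q2, q3, q4, q5}.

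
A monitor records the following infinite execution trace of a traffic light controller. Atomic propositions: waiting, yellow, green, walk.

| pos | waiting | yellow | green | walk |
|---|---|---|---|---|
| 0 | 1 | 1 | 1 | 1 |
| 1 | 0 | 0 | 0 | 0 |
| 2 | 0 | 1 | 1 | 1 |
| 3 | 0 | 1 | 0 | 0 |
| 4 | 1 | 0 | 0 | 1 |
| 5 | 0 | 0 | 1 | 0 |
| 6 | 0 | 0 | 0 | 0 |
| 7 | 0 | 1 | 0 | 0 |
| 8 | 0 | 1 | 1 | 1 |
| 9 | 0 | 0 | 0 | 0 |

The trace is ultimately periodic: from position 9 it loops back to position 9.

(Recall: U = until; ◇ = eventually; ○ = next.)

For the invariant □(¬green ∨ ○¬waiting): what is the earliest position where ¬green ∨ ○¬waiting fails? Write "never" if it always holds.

never

¬green ∨ ○¬waiting holds at every position 0..9, and those are all the positions the trace ever visits, so the invariant □(¬green ∨ ○¬waiting) is never violated.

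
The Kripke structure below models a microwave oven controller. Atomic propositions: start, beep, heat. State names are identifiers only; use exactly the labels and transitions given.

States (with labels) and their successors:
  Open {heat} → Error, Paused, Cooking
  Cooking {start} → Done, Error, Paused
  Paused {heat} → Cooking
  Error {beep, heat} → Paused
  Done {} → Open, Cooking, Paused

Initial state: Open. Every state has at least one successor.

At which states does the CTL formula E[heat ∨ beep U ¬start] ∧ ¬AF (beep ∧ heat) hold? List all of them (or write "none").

States satisfying heat ∨ beep: {Open, Paused, Error}.
States satisfying ¬start: {Open, Paused, Error, Done}.
States satisfying E[heat ∨ beep U ¬start]: {Open, Paused, Error, Done}.
States satisfying beep ∧ heat: {Error}.
States satisfying AF (beep ∧ heat): {Error}.
States satisfying ¬AF (beep ∧ heat): {Open, Cooking, Paused, Done}.
States satisfying E[heat ∨ beep U ¬start] ∧ ¬AF (beep ∧ heat): {Open, Paused, Done}.

{Open, Paused, Done}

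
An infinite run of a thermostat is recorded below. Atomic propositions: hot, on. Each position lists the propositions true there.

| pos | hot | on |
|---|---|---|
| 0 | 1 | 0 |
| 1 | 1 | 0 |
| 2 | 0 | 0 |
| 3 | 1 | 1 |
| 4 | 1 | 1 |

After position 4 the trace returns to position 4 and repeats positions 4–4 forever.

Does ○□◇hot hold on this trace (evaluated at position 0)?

The position after 0 is 1; □◇hot is true there.

Holds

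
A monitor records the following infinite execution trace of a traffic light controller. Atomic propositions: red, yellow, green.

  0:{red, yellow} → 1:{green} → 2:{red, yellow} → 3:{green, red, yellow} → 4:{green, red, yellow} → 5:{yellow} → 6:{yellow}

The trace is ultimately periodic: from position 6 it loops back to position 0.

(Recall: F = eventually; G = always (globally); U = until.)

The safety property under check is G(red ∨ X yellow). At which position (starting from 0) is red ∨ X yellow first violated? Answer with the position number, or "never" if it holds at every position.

red ∨ X yellow holds at every position 0..6, and those are all the positions the trace ever visits, so the invariant G(red ∨ X yellow) is never violated.

never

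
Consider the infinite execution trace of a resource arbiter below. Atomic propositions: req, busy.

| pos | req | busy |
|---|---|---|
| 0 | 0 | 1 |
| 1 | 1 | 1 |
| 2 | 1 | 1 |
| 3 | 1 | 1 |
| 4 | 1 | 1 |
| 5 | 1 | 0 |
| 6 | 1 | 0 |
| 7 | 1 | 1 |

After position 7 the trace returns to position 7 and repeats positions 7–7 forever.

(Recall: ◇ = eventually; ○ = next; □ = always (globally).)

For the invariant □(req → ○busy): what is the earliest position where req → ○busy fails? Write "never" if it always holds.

4

Check req → ○busy at each position in order: 0 ✓, 1 ✓, 2 ✓, 3 ✓.
At position 4 the labels are {busy, req} and the next position 5 has {req}, so req → ○busy is false there. This is the first violation.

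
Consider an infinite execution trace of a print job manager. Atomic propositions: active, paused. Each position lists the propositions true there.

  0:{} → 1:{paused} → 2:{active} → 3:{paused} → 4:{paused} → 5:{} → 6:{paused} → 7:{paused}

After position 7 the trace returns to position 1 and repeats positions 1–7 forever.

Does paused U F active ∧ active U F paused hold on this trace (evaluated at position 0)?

Walking from position 0: F active first holds at position 0, and paused holds at every earlier position along the way, so paused U F active holds.
Walking from position 0: F paused first holds at position 0, and active holds at every earlier position along the way, so active U F paused holds.
At position 0: paused U F active is true; active U F paused is true; so paused U F active ∧ active U F paused is true.

Yes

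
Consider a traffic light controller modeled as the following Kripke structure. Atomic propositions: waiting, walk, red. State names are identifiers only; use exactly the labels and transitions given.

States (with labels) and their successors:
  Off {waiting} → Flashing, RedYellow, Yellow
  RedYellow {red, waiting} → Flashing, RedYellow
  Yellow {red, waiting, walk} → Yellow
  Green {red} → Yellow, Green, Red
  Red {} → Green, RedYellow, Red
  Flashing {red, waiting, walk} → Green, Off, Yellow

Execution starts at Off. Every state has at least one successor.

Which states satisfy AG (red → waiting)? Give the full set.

{Yellow}

States satisfying red → waiting: {Off, RedYellow, Yellow, Red, Flashing}.
States satisfying AG (red → waiting): {Yellow}.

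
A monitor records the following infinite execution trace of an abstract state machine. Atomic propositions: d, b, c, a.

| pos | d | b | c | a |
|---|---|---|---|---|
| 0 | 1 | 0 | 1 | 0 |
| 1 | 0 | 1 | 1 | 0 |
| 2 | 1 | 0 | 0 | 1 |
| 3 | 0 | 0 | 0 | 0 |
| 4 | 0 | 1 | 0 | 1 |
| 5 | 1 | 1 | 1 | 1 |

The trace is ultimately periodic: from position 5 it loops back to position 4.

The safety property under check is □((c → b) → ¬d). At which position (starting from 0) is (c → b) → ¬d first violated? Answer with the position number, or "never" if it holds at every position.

2

Check (c → b) → ¬d at each position in order: 0 ✓, 1 ✓.
At position 2 the labels are {a, d}, so (c → b) → ¬d is false there. This is the first violation.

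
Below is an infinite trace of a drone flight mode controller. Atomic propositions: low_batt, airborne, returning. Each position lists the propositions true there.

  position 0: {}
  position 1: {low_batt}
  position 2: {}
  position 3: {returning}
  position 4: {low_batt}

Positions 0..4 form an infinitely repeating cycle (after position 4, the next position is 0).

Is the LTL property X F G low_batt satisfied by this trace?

The position after 0 is 1; F G low_batt is false there.

Violated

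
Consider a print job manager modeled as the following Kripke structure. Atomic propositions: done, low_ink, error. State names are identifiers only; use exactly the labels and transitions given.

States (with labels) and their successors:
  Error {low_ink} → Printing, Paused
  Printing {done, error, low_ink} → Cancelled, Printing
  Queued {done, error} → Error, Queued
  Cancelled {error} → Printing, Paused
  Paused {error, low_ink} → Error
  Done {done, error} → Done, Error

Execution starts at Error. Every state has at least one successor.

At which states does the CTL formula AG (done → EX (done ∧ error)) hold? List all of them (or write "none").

{Error, Printing, Queued, Cancelled, Paused, Done}

States satisfying done → EX (done ∧ error): {Error, Printing, Queued, Cancelled, Paused, Done}.
States satisfying AG (done → EX (done ∧ error)): {Error, Printing, Queued, Cancelled, Paused, Done}.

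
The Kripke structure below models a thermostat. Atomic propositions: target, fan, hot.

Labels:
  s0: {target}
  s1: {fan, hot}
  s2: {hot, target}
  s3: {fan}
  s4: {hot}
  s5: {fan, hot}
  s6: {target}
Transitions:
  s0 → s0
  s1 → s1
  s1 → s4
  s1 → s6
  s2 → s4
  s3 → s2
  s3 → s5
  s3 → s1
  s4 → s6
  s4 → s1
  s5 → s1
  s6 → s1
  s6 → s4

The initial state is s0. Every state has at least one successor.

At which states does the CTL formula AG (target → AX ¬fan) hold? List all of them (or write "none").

States satisfying target → AX ¬fan: {s0, s1, s2, s3, s4, s5}.
States satisfying AG (target → AX ¬fan): {s0}.

{s0}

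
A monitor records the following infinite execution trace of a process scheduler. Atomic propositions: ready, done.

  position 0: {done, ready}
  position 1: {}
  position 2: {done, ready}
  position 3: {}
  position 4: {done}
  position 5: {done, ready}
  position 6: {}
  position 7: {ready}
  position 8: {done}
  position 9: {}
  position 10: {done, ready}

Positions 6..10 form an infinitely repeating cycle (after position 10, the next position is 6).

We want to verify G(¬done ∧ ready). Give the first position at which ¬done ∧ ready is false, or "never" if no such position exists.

At position 0 the labels are {done, ready}, so ¬done ∧ ready is false there. This is the first violation.

0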